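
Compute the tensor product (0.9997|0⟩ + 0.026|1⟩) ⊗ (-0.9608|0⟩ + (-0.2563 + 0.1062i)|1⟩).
-0.9605|00⟩ + (-0.2562 + 0.1062i)|01⟩ - 0.02498|10⟩ + (-0.006664 + 0.002761i)|11⟩

amp(|b₁b₂…⟩) = product of the factor amplitudes for bits b₁, b₂, …; only kets whose every factor amplitude is nonzero survive.
|00⟩: (0.9997)(-0.9608) = -0.9605
|01⟩: (0.9997)(-0.2563 + 0.1062i) = (-0.2562 + 0.1062i)
|10⟩: (0.026)(-0.9608) = -0.02498
|11⟩: (0.026)(-0.2563 + 0.1062i) = (-0.006664 + 0.002761i)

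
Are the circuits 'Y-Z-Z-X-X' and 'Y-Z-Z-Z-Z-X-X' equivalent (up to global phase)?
Yes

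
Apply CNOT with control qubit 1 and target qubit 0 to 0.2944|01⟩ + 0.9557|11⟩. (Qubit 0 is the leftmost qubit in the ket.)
0.9557|01⟩ + 0.2944|11⟩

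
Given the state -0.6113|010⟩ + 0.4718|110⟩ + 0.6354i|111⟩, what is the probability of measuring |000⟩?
0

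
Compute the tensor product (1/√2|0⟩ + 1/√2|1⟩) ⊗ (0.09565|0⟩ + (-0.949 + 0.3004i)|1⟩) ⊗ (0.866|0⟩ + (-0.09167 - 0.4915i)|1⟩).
0.05857|000⟩ + (-0.0062 - 0.03324i)|001⟩ + (-0.5811 + 0.184i)|010⟩ + (0.1659 + 0.3103i)|011⟩ + 0.05857|100⟩ + (-0.0062 - 0.03324i)|101⟩ + (-0.5811 + 0.184i)|110⟩ + (0.1659 + 0.3103i)|111⟩

amp(|b₁b₂…⟩) = product of the factor amplitudes for bits b₁, b₂, …; only kets whose every factor amplitude is nonzero survive.
|000⟩: (1/√2)(0.09565)(0.866) = 0.05857
|001⟩: (1/√2)(0.09565)(-0.09167 - 0.4915i) = (-0.0062 - 0.03324i)
|010⟩: (1/√2)(-0.949 + 0.3004i)(0.866) = (-0.5811 + 0.184i)
|011⟩: (1/√2)(-0.949 + 0.3004i)(-0.09167 - 0.4915i) = (0.1659 + 0.3103i)
|100⟩: (1/√2)(0.09565)(0.866) = 0.05857
|101⟩: (1/√2)(0.09565)(-0.09167 - 0.4915i) = (-0.0062 - 0.03324i)
|110⟩: (1/√2)(-0.949 + 0.3004i)(0.866) = (-0.5811 + 0.184i)
|111⟩: (1/√2)(-0.949 + 0.3004i)(-0.09167 - 0.4915i) = (0.1659 + 0.3103i)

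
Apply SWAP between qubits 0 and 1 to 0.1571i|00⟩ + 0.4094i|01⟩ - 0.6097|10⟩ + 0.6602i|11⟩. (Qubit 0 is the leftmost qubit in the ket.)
0.1571i|00⟩ - 0.6097|01⟩ + 0.4094i|10⟩ + 0.6602i|11⟩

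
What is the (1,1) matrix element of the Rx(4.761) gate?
-0.7241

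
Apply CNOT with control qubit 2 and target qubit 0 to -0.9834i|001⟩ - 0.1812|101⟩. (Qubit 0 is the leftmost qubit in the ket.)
-0.1812|001⟩ - 0.9834i|101⟩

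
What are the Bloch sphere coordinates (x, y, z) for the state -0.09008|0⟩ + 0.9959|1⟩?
(-0.1794, 0, -0.9837)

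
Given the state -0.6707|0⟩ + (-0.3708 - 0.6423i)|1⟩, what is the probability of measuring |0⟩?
0.4498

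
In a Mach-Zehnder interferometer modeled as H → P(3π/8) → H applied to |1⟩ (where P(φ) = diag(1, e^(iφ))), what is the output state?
(0.3087 - 0.4619i)|0⟩ + (0.6913 + 0.4619i)|1⟩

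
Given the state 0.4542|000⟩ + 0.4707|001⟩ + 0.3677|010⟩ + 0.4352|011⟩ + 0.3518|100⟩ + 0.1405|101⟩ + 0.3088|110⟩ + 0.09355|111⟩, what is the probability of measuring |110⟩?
0.09536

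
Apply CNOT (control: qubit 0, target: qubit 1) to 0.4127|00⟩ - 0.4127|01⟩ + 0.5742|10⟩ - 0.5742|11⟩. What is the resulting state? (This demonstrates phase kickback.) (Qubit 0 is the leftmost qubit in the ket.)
0.4127|00⟩ - 0.4127|01⟩ - 0.5742|10⟩ + 0.5742|11⟩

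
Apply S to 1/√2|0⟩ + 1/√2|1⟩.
1/√2|0⟩ + (1/√2)i|1⟩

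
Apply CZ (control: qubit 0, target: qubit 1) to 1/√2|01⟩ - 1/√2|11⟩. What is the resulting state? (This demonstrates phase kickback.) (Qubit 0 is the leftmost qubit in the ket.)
1/√2|01⟩ + 1/√2|11⟩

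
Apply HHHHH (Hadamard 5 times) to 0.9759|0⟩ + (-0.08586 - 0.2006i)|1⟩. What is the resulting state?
(0.6294 - 0.1418i)|0⟩ + (0.7508 + 0.1418i)|1⟩

H² = I, so H^5 = H: a single Hadamard. With (a, b) = (0.9759, (-0.08586 - 0.2006i)), H gives ((a + b)/√2, (a − b)/√2) = ((0.6294 - 0.1418i), (0.7508 + 0.1418i)).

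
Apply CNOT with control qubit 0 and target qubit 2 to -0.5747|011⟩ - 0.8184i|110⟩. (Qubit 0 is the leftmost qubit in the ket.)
-0.5747|011⟩ - 0.8184i|111⟩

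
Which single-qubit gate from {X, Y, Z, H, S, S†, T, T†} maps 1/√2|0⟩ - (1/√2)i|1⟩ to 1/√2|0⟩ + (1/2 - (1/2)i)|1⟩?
T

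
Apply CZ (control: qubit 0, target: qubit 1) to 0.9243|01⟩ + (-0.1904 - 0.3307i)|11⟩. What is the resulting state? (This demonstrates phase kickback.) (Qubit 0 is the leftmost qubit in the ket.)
0.9243|01⟩ + (0.1904 + 0.3307i)|11⟩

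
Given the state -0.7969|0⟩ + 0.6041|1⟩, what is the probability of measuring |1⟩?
0.3649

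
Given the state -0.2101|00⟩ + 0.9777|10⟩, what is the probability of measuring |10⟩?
0.9559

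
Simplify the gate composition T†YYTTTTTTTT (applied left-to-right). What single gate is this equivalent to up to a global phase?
T†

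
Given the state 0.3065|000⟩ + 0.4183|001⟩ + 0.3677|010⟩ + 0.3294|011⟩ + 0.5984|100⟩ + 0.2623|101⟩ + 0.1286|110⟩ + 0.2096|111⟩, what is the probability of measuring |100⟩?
0.3581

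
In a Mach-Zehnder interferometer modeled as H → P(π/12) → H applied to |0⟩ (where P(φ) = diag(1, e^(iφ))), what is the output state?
(0.983 + 0.1294i)|0⟩ + (0.01704 - 0.1294i)|1⟩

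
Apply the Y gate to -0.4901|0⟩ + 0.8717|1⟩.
-0.8717i|0⟩ - 0.4901i|1⟩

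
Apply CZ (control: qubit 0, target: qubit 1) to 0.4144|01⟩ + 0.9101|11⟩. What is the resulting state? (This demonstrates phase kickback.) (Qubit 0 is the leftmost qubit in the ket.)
0.4144|01⟩ - 0.9101|11⟩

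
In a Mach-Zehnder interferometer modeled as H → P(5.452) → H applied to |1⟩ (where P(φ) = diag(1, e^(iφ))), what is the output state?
(0.163 + 0.3694i)|0⟩ + (0.837 - 0.3694i)|1⟩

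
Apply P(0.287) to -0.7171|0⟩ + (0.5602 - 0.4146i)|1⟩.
-0.7171|0⟩ + (0.6546 - 0.2391i)|1⟩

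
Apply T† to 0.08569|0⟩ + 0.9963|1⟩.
0.08569|0⟩ + (0.7045 - 0.7045i)|1⟩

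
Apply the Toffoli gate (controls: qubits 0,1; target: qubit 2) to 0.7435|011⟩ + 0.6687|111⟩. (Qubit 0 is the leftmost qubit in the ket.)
0.7435|011⟩ + 0.6687|110⟩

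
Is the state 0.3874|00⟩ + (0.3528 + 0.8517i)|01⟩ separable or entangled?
Separable

Writing the state as a|00⟩ + b|01⟩ + c|10⟩ + d|11⟩, it is a product state iff ad − bc = 0.
Here (a, b, c, d) = (0.3874, (0.3528 + 0.8517i), 0, 0): ad − bc = (0.3874)(0) − (0.3528 + 0.8517i)(0) = 0, so the state is separable.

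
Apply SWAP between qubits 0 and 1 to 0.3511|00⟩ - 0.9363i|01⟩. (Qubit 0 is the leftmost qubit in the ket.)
0.3511|00⟩ - 0.9363i|10⟩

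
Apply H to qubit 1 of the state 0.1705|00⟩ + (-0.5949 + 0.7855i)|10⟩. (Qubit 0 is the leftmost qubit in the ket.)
0.1206|00⟩ + 0.1206|01⟩ + (-0.4207 + 0.5554i)|10⟩ + (-0.4207 + 0.5554i)|11⟩

H on qubit 1 mixes each pair of kets that differ only in qubit 1: amplitudes (a, b) of (|…0…⟩, |…1…⟩) become ((a + b)/√2, (a − b)/√2). Kets absent from the input have amplitude 0.
(|00⟩, |01⟩): (a, b) = (0.1705, 0) → (0.1206, 0.1206)
(|10⟩, |11⟩): (a, b) = ((-0.5949 + 0.7855i), 0) → ((-0.4207 + 0.5554i), (-0.4207 + 0.5554i))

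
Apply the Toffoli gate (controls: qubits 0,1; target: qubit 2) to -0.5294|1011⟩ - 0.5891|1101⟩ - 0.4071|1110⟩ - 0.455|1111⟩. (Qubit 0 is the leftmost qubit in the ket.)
-0.5294|1011⟩ - 0.4071|1100⟩ - 0.455|1101⟩ - 0.5891|1111⟩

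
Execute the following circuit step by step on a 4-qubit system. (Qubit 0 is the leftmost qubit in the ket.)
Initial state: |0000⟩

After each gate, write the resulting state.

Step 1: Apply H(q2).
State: 1/√2|0000⟩ + 1/√2|0010⟩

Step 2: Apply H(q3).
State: 1/2|0000⟩ + 1/2|0001⟩ + 1/2|0010⟩ + 1/2|0011⟩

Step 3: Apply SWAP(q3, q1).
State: 1/2|0000⟩ + 1/2|0010⟩ + 1/2|0100⟩ + 1/2|0110⟩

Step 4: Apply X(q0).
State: 1/2|1000⟩ + 1/2|1010⟩ + 1/2|1100⟩ + 1/2|1110⟩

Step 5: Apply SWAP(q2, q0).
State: 1/2|0010⟩ + 1/2|0110⟩ + 1/2|1010⟩ + 1/2|1110⟩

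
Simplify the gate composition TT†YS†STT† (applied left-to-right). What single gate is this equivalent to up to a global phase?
Y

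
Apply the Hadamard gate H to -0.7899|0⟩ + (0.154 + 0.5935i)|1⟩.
(-0.4496 + 0.4197i)|0⟩ + (-0.6674 - 0.4197i)|1⟩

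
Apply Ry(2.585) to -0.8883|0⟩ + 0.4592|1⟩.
-0.6856|0⟩ - 0.728|1⟩

Ry(2.585) = [[cos(θ/2), −sin(θ/2)], [sin(θ/2), cos(θ/2)]]; θ = 2.585, cos(θ/2) ≈ 0.274718, sin(θ/2) ≈ 0.961525.
With a = amp(|0⟩) = -0.8883 and b = amp(|1⟩) = 0.4592:
new amp(|0⟩) = (0.274718)·a + (-0.961525)·b = -0.6856
new amp(|1⟩) = (0.961525)·a + (0.274718)·b = -0.728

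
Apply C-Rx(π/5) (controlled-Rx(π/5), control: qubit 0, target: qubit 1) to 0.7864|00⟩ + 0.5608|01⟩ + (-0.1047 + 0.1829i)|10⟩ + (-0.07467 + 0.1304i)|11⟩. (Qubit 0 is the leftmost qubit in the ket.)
0.7864|00⟩ + 0.5608|01⟩ + (-0.05928 + 0.197i)|10⟩ + (-0.0145 + 0.1564i)|11⟩

C-Rx(π/5) leaves the control-|0⟩ kets |00⟩, |01⟩ unchanged and applies Rx(π/5) to qubit 1 on the control-|1⟩ pair (|10⟩, |11⟩).
Rx(π/5) = [[cos(θ/2), −i·sin(θ/2)], [−i·sin(θ/2), cos(θ/2)]]; θ = π/5, cos(θ/2) ≈ 0.951057, sin(θ/2) ≈ 0.309017.
With a = amp(|10⟩) = (-0.1047 + 0.1829i) and b = amp(|11⟩) = (-0.07467 + 0.1304i):
new amp(|10⟩) = (0.951057)·a + (-0.309017i)·b = (-0.05928 + 0.197i)
new amp(|11⟩) = (-0.309017i)·a + (0.951057)·b = (-0.0145 + 0.1564i)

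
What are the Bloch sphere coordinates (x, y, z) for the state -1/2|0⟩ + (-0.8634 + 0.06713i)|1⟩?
(0.8634, -0.06713, -0.5)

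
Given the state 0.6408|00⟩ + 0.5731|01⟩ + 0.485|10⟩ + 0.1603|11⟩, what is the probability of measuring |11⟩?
0.0257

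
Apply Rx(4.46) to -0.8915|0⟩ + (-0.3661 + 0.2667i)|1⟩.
(0.7569 + 0.2894i)|0⟩ + (0.2242 + 0.5414i)|1⟩

Rx(4.46) = [[cos(θ/2), −i·sin(θ/2)], [−i·sin(θ/2), cos(θ/2)]]; θ = 4.46, cos(θ/2) ≈ -0.612488, sin(θ/2) ≈ 0.79048.
With a = amp(|0⟩) = -0.8915 and b = amp(|1⟩) = (-0.3661 + 0.2667i):
new amp(|0⟩) = (-0.612488)·a + (-0.79048i)·b = (0.7569 + 0.2894i)
new amp(|1⟩) = (-0.79048i)·a + (-0.612488)·b = (0.2242 + 0.5414i)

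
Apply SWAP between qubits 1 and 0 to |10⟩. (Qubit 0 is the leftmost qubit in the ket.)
|01⟩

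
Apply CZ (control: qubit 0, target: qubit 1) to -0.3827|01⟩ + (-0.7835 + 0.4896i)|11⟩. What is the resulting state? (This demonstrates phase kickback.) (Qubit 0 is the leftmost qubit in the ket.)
-0.3827|01⟩ + (0.7835 - 0.4896i)|11⟩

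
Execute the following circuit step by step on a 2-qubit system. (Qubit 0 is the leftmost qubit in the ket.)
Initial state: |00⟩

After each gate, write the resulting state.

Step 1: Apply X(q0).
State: |10⟩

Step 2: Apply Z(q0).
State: -|10⟩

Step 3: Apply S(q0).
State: -i|10⟩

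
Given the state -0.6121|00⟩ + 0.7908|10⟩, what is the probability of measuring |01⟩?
0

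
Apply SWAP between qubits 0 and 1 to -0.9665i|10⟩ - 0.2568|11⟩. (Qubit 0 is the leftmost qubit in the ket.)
-0.9665i|01⟩ - 0.2568|11⟩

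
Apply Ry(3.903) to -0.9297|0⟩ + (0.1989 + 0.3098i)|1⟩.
(0.1608 - 0.2876i)|0⟩ + (-0.937 - 0.1151i)|1⟩

Ry(3.903) = [[cos(θ/2), −sin(θ/2)], [sin(θ/2), cos(θ/2)]]; θ = 3.903, cos(θ/2) ≈ -0.371574, sin(θ/2) ≈ 0.928403.
With a = amp(|0⟩) = -0.9297 and b = amp(|1⟩) = (0.1989 + 0.3098i):
new amp(|0⟩) = (-0.371574)·a + (-0.928403)·b = (0.1608 - 0.2876i)
new amp(|1⟩) = (0.928403)·a + (-0.371574)·b = (-0.937 - 0.1151i)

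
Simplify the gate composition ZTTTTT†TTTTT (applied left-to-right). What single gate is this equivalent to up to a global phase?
Z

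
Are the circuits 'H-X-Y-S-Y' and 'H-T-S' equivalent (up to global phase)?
No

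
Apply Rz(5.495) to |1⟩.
(-0.9233 + 0.384i)|1⟩

Rz(5.495) = [[e^(−iθ/2), 0], [0, e^(iθ/2)]] with e^(±iθ/2) = cos(θ/2) ± i·sin(θ/2); θ = 5.495, cos(θ/2) ≈ -0.923345, sin(θ/2) ≈ 0.383971.
With a = amp(|0⟩) = 0 and b = amp(|1⟩) = 1:
new amp(|0⟩) = (-0.923345 - 0.383971i)·a = 0
new amp(|1⟩) = (-0.923345 + 0.383971i)·b = (-0.9233 + 0.384i)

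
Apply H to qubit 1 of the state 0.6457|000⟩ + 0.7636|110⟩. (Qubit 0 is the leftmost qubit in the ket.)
0.4566|000⟩ + 0.4566|010⟩ + 0.5399|100⟩ - 0.5399|110⟩

H on qubit 1 mixes each pair of kets that differ only in qubit 1: amplitudes (a, b) of (|…0…⟩, |…1…⟩) become ((a + b)/√2, (a − b)/√2). Kets absent from the input have amplitude 0.
(|000⟩, |010⟩): (a, b) = (0.6457, 0) → (0.4566, 0.4566)
(|100⟩, |110⟩): (a, b) = (0, 0.7636) → (0.5399, -0.5399)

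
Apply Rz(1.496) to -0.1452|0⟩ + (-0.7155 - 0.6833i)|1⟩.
(-0.1064 + 0.09876i)|0⟩ + (-0.05973 - 0.9876i)|1⟩

Rz(1.496) = [[e^(−iθ/2), 0], [0, e^(iθ/2)]] with e^(±iθ/2) = cos(θ/2) ± i·sin(θ/2); θ = 1.496, cos(θ/2) ≈ 0.733051, sin(θ/2) ≈ 0.680174.
With a = amp(|0⟩) = -0.1452 and b = amp(|1⟩) = (-0.7155 - 0.6833i):
new amp(|0⟩) = (0.733051 - 0.680174i)·a = (-0.1064 + 0.09876i)
new amp(|1⟩) = (0.733051 + 0.680174i)·b = (-0.05973 - 0.9876i)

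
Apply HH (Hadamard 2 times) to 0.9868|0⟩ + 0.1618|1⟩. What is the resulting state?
0.9868|0⟩ + 0.1618|1⟩

H² = I, so an even number of Hadamards cancels: H^2 = I and the state is unchanged.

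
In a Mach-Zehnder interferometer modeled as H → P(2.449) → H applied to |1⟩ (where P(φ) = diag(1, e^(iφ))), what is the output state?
(0.8848 - 0.3193i)|0⟩ + (0.1152 + 0.3193i)|1⟩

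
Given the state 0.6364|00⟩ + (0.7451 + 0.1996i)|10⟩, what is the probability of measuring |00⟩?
0.405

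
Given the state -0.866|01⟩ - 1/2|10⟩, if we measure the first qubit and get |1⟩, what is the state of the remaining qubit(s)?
-|0⟩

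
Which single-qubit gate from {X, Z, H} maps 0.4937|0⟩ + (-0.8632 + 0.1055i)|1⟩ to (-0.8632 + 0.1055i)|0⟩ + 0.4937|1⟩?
X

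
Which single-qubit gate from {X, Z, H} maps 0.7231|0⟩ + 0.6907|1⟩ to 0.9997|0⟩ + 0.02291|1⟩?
H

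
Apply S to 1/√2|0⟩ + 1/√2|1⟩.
1/√2|0⟩ + (1/√2)i|1⟩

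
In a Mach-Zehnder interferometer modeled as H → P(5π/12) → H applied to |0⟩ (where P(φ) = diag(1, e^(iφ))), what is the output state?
(0.6294 + 0.483i)|0⟩ + (0.3706 - 0.483i)|1⟩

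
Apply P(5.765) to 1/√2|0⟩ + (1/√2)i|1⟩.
1/√2|0⟩ + (0.3502 + 0.6143i)|1⟩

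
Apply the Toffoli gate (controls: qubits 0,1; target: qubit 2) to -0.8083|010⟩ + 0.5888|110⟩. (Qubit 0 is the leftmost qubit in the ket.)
-0.8083|010⟩ + 0.5888|111⟩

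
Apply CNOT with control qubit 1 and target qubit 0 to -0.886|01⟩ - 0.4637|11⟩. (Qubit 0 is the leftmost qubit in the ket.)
-0.4637|01⟩ - 0.886|11⟩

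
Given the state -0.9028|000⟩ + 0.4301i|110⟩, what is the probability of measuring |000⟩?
0.815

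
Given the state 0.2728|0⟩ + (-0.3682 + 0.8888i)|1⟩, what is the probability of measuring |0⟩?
0.07442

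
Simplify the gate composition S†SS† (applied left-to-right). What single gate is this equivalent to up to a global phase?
S†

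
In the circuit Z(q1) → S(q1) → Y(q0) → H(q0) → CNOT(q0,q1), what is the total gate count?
5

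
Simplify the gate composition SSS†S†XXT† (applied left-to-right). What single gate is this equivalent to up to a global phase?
T†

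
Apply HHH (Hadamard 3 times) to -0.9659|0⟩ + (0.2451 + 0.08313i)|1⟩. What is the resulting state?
(-0.5097 + 0.05878i)|0⟩ + (-0.8563 - 0.05878i)|1⟩

H² = I, so H^3 = H: a single Hadamard. With (a, b) = (-0.9659, (0.2451 + 0.08313i)), H gives ((a + b)/√2, (a − b)/√2) = ((-0.5097 + 0.05878i), (-0.8563 - 0.05878i)).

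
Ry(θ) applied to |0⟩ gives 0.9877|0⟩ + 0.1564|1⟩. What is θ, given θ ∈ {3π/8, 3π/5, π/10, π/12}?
π/10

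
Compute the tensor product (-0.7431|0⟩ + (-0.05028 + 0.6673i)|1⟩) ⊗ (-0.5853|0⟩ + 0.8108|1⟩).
0.4349|00⟩ - 0.6025|01⟩ + (0.02943 - 0.3906i)|10⟩ + (-0.04077 + 0.541i)|11⟩

amp(|b₁b₂…⟩) = product of the factor amplitudes for bits b₁, b₂, …; only kets whose every factor amplitude is nonzero survive.
|00⟩: (-0.7431)(-0.5853) = 0.4349
|01⟩: (-0.7431)(0.8108) = -0.6025
|10⟩: (-0.05028 + 0.6673i)(-0.5853) = (0.02943 - 0.3906i)
|11⟩: (-0.05028 + 0.6673i)(0.8108) = (-0.04077 + 0.541i)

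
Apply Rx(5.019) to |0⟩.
-0.8068|0⟩ - 0.5908i|1⟩

Rx(5.019) = [[cos(θ/2), −i·sin(θ/2)], [−i·sin(θ/2), cos(θ/2)]]; θ = 5.019, cos(θ/2) ≈ -0.806793, sin(θ/2) ≈ 0.590834.
With a = amp(|0⟩) = 1 and b = amp(|1⟩) = 0:
new amp(|0⟩) = (-0.806793)·a + (-0.590834i)·b = -0.8068
new amp(|1⟩) = (-0.590834i)·a + (-0.806793)·b = -0.5908i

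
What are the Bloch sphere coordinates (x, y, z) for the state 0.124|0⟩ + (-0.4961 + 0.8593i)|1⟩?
(-0.123, 0.2131, -0.9691)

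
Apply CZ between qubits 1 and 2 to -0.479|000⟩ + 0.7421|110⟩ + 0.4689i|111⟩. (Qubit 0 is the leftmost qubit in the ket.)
-0.479|000⟩ + 0.7421|110⟩ - 0.4689i|111⟩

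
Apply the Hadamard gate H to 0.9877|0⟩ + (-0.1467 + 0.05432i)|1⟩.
(0.5947 + 0.03841i)|0⟩ + (0.8021 - 0.03841i)|1⟩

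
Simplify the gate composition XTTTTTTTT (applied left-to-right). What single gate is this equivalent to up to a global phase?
X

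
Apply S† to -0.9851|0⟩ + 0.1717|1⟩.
-0.9851|0⟩ - 0.1717i|1⟩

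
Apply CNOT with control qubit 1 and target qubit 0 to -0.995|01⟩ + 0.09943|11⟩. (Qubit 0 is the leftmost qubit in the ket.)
0.09943|01⟩ - 0.995|11⟩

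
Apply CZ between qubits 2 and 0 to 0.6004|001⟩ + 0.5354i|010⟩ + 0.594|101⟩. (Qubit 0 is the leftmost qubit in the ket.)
0.6004|001⟩ + 0.5354i|010⟩ - 0.594|101⟩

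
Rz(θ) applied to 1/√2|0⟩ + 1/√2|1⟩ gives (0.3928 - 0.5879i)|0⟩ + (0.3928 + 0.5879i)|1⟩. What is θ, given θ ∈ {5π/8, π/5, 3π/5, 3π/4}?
5π/8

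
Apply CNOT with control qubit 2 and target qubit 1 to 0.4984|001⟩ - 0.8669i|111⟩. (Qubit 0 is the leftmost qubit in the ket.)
0.4984|011⟩ - 0.8669i|101⟩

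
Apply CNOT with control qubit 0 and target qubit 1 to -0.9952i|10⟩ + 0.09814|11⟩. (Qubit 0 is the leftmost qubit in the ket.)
0.09814|10⟩ - 0.9952i|11⟩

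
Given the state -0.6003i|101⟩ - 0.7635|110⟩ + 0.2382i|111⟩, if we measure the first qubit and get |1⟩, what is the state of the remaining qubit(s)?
-0.6003i|01⟩ - 0.7635|10⟩ + 0.2382i|11⟩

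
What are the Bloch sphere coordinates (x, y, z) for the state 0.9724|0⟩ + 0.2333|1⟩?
(0.4537, 0, 0.8911)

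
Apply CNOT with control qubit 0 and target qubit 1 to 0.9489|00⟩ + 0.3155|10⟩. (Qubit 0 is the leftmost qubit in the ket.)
0.9489|00⟩ + 0.3155|11⟩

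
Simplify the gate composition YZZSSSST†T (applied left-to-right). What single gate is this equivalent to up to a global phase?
Y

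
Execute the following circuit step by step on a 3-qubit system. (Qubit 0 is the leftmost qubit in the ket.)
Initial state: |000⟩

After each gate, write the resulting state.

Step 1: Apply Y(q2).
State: i|001⟩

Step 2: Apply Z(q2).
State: -i|001⟩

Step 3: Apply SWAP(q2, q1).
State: -i|010⟩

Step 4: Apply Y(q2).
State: |011⟩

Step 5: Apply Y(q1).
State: -i|001⟩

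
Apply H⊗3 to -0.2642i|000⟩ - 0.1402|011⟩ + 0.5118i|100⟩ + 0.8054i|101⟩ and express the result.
(-0.04957 + 0.3723i)|000⟩ + (0.04957 - 0.1972i)|001⟩ + (0.04957 + 0.3723i)|010⟩ + (-0.04957 - 0.1972i)|011⟩ + (-0.04957 - 0.5591i)|100⟩ + (0.04957 + 0.01039i)|101⟩ + (0.04957 - 0.5591i)|110⟩ + (-0.04957 + 0.01039i)|111⟩

H⊗3 gives amp(|y⟩) = (1/2√2) Σ_x (−1)^(x·y) amp(|x⟩), where x·y is the number of positions in which both x and y have a 1.
|000⟩: (-0.2642i - 0.1402 + 0.5118i + 0.8054i)/(2√2) = (-0.04957 + 0.3723i)
|001⟩: (-0.2642i + 0.1402 + 0.5118i - 0.8054i)/(2√2) = (0.04957 - 0.1972i)
|010⟩: (-0.2642i + 0.1402 + 0.5118i + 0.8054i)/(2√2) = (0.04957 + 0.3723i)
|011⟩: (-0.2642i - 0.1402 + 0.5118i - 0.8054i)/(2√2) = (-0.04957 - 0.1972i)
|100⟩: (-0.2642i - 0.1402 - 0.5118i - 0.8054i)/(2√2) = (-0.04957 - 0.5591i)
|101⟩: (-0.2642i + 0.1402 - 0.5118i + 0.8054i)/(2√2) = (0.04957 + 0.01039i)
|110⟩: (-0.2642i + 0.1402 - 0.5118i - 0.8054i)/(2√2) = (0.04957 - 0.5591i)
|111⟩: (-0.2642i - 0.1402 - 0.5118i + 0.8054i)/(2√2) = (-0.04957 + 0.01039i)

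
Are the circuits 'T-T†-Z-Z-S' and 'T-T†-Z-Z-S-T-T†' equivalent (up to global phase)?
Yes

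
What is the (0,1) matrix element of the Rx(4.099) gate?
-0.8876i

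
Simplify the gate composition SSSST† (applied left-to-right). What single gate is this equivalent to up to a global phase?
T†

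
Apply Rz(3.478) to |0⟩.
(-0.1674 - 0.9859i)|0⟩

Rz(3.478) = [[e^(−iθ/2), 0], [0, e^(iθ/2)]] with e^(±iθ/2) = cos(θ/2) ± i·sin(θ/2); θ = 3.478, cos(θ/2) ≈ -0.167412, sin(θ/2) ≈ 0.985887.
With a = amp(|0⟩) = 1 and b = amp(|1⟩) = 0:
new amp(|0⟩) = (-0.167412 - 0.985887i)·a = (-0.1674 - 0.9859i)
new amp(|1⟩) = (-0.167412 + 0.985887i)·b = 0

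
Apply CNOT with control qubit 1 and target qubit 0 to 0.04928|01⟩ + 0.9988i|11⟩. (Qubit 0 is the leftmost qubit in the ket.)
0.9988i|01⟩ + 0.04928|11⟩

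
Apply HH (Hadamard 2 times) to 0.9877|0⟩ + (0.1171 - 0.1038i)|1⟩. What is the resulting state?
0.9877|0⟩ + (0.1171 - 0.1038i)|1⟩

H² = I, so an even number of Hadamards cancels: H^2 = I and the state is unchanged.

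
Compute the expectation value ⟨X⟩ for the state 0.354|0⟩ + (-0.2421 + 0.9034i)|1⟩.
-0.1714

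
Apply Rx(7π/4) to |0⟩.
-0.9239|0⟩ - 0.3827i|1⟩

Rx(7π/4) = [[cos(θ/2), −i·sin(θ/2)], [−i·sin(θ/2), cos(θ/2)]]; θ = 7π/4, cos(θ/2) ≈ -0.92388, sin(θ/2) ≈ 0.382683.
With a = amp(|0⟩) = 1 and b = amp(|1⟩) = 0:
new amp(|0⟩) = (-0.92388)·a + (-0.382683i)·b = -0.9239
new amp(|1⟩) = (-0.382683i)·a + (-0.92388)·b = -0.3827i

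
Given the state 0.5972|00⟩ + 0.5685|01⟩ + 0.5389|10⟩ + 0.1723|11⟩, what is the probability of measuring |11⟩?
0.02969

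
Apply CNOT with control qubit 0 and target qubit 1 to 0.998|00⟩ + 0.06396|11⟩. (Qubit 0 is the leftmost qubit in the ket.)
0.998|00⟩ + 0.06396|10⟩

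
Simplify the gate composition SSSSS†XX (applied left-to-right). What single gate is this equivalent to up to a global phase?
S†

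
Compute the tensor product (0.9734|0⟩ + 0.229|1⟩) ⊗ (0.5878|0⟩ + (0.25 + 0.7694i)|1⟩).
0.5722|00⟩ + (0.2434 + 0.7489i)|01⟩ + 0.1346|10⟩ + (0.05725 + 0.1762i)|11⟩

amp(|b₁b₂…⟩) = product of the factor amplitudes for bits b₁, b₂, …; only kets whose every factor amplitude is nonzero survive.
|00⟩: (0.9734)(0.5878) = 0.5722
|01⟩: (0.9734)(0.25 + 0.7694i) = (0.2434 + 0.7489i)
|10⟩: (0.229)(0.5878) = 0.1346
|11⟩: (0.229)(0.25 + 0.7694i) = (0.05725 + 0.1762i)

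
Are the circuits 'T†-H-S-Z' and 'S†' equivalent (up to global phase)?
No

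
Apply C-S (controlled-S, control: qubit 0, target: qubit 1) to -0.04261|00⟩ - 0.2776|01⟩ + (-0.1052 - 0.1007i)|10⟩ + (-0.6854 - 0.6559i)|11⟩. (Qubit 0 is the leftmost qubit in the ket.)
-0.04261|00⟩ - 0.2776|01⟩ + (-0.1052 - 0.1007i)|10⟩ + (0.6559 - 0.6854i)|11⟩

C-S leaves the control-|0⟩ kets |00⟩, |01⟩ unchanged and applies S to qubit 1 on the control-|1⟩ pair (|10⟩, |11⟩).
S = [[1, 0], [0, i]].
With a = amp(|10⟩) = (-0.1052 - 0.1007i) and b = amp(|11⟩) = (-0.6854 - 0.6559i):
new amp(|10⟩) = (1)·a = (-0.1052 - 0.1007i)
new amp(|11⟩) = (i)·b = (0.6559 - 0.6854i)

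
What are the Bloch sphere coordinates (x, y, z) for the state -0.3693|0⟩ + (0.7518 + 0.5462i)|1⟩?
(-0.5553, -0.4034, -0.7272)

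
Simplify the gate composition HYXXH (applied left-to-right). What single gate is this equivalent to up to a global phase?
Y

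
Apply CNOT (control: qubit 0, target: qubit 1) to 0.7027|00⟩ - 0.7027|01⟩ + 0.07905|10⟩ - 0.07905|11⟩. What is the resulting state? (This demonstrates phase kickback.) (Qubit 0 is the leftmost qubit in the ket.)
0.7027|00⟩ - 0.7027|01⟩ - 0.07905|10⟩ + 0.07905|11⟩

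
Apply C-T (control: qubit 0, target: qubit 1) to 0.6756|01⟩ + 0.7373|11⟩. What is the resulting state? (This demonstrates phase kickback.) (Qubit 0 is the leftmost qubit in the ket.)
0.6756|01⟩ + (0.5213 + 0.5213i)|11⟩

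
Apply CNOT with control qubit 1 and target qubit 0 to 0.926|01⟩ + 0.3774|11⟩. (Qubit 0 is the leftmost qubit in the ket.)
0.3774|01⟩ + 0.926|11⟩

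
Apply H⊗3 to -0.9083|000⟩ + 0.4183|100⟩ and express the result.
-0.1732|000⟩ - 0.1732|001⟩ - 0.1732|010⟩ - 0.1732|011⟩ - 0.469|100⟩ - 0.469|101⟩ - 0.469|110⟩ - 0.469|111⟩

H⊗3 gives amp(|y⟩) = (1/2√2) Σ_x (−1)^(x·y) amp(|x⟩), where x·y is the number of positions in which both x and y have a 1.
|000⟩: (-0.9083 + 0.4183)/(2√2) = -0.1732
|001⟩: (-0.9083 + 0.4183)/(2√2) = -0.1732
|010⟩: (-0.9083 + 0.4183)/(2√2) = -0.1732
|011⟩: (-0.9083 + 0.4183)/(2√2) = -0.1732
|100⟩: (-0.9083 - 0.4183)/(2√2) = -0.469
|101⟩: (-0.9083 - 0.4183)/(2√2) = -0.469
|110⟩: (-0.9083 - 0.4183)/(2√2) = -0.469
|111⟩: (-0.9083 - 0.4183)/(2√2) = -0.469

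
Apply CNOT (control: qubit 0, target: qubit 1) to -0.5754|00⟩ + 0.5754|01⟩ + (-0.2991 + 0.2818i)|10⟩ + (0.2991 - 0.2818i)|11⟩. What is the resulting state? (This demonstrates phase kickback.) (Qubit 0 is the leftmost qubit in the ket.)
-0.5754|00⟩ + 0.5754|01⟩ + (0.2991 - 0.2818i)|10⟩ + (-0.2991 + 0.2818i)|11⟩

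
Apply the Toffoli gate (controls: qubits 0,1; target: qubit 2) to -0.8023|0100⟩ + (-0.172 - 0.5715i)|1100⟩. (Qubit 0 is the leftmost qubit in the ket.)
-0.8023|0100⟩ + (-0.172 - 0.5715i)|1110⟩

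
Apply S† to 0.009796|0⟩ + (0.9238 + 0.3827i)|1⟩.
0.009796|0⟩ + (0.3827 - 0.9238i)|1⟩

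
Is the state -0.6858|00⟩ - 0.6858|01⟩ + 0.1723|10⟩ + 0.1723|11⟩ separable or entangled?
Separable

Writing the state as a|00⟩ + b|01⟩ + c|10⟩ + d|11⟩, it is a product state iff ad − bc = 0.
Here (a, b, c, d) = (-0.6858, -0.6858, 0.1723, 0.1723): ad − bc = (-0.6858)(0.1723) − (-0.6858)(0.1723) = 0, so the state is separable.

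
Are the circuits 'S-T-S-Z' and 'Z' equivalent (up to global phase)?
No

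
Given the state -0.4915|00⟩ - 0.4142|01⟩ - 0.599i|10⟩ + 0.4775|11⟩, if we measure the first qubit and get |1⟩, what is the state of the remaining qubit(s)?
-0.782i|0⟩ + 0.6233|1⟩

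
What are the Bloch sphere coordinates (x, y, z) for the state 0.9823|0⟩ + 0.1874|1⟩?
(0.3682, 0, 0.9298)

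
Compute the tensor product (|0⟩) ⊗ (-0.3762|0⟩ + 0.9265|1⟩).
-0.3762|00⟩ + 0.9265|01⟩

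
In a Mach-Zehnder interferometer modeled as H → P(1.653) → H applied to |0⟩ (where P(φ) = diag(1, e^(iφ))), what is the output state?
(0.4589 + 0.4983i)|0⟩ + (0.5411 - 0.4983i)|1⟩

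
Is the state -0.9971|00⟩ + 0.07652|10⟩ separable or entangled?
Separable

Writing the state as a|00⟩ + b|01⟩ + c|10⟩ + d|11⟩, it is a product state iff ad − bc = 0.
Here (a, b, c, d) = (-0.9971, 0, 0.07652, 0): ad − bc = (-0.9971)(0) − (0)(0.07652) = 0, so the state is separable.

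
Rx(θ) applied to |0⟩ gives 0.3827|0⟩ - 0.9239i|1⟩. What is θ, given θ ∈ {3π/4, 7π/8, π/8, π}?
3π/4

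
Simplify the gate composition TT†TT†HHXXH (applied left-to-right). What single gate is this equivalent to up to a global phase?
H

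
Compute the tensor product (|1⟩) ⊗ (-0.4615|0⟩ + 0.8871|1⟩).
-0.4615|10⟩ + 0.8871|11⟩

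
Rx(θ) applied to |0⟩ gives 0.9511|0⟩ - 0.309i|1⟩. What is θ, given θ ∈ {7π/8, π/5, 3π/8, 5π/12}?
π/5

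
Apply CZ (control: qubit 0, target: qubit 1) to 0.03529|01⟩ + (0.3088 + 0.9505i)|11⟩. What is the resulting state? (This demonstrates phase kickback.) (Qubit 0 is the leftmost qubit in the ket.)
0.03529|01⟩ + (-0.3088 - 0.9505i)|11⟩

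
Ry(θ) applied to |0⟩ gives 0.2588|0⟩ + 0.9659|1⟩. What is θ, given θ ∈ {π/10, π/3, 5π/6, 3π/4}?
5π/6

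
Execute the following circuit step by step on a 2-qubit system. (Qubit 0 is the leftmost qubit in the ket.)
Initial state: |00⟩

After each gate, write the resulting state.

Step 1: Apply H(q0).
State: 1/√2|00⟩ + 1/√2|10⟩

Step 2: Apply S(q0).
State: 1/√2|00⟩ + (1/√2)i|10⟩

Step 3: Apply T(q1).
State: 1/√2|00⟩ + (1/√2)i|10⟩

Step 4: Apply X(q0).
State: (1/√2)i|00⟩ + 1/√2|10⟩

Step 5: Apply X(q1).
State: (1/√2)i|01⟩ + 1/√2|11⟩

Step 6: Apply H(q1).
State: (1/2)i|00⟩ - (1/2)i|01⟩ + 1/2|10⟩ - 1/2|11⟩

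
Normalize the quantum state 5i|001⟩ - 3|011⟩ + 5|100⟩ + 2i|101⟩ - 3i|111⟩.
0.5893i|001⟩ - 1/√8|011⟩ + 0.5893|100⟩ + 0.2357i|101⟩ - (1/√8)i|111⟩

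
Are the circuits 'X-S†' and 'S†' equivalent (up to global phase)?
No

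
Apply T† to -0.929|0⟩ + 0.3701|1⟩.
-0.929|0⟩ + (0.2617 - 0.2617i)|1⟩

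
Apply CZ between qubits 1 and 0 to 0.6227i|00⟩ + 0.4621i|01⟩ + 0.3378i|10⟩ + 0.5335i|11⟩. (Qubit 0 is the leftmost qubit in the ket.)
0.6227i|00⟩ + 0.4621i|01⟩ + 0.3378i|10⟩ - 0.5335i|11⟩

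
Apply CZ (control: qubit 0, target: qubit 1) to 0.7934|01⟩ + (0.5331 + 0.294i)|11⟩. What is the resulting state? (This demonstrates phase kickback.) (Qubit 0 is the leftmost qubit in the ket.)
0.7934|01⟩ + (-0.5331 - 0.294i)|11⟩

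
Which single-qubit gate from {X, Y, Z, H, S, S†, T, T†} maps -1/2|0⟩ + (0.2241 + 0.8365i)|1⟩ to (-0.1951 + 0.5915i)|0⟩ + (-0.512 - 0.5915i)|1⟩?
H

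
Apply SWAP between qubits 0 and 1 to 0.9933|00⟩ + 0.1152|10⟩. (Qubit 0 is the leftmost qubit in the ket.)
0.9933|00⟩ + 0.1152|01⟩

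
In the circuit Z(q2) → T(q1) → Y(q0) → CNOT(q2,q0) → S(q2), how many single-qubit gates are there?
4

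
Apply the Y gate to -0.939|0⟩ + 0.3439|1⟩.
-0.3439i|0⟩ - 0.939i|1⟩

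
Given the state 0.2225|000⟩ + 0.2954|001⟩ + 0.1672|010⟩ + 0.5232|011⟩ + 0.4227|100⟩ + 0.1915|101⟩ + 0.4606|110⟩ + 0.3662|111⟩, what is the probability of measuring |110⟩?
0.2122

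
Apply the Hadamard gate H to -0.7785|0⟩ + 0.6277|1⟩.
-0.1066|0⟩ - 0.9943|1⟩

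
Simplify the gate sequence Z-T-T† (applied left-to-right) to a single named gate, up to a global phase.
Z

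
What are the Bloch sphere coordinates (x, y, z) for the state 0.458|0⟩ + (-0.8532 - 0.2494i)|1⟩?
(-0.7815, -0.2285, -0.5804)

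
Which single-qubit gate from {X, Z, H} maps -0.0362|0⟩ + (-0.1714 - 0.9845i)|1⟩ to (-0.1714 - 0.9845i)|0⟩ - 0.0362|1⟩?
X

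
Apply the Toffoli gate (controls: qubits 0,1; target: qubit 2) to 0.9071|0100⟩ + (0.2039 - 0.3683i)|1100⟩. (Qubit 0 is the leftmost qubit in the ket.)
0.9071|0100⟩ + (0.2039 - 0.3683i)|1110⟩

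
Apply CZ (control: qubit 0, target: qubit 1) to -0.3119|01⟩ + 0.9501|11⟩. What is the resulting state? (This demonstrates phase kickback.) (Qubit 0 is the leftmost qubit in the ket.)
-0.3119|01⟩ - 0.9501|11⟩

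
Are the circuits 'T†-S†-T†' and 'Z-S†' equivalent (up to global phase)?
No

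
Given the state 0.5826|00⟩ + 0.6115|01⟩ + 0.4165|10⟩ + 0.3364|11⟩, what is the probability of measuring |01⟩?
0.3739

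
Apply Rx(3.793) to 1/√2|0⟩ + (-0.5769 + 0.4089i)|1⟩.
(0.1611 + 0.5466i)|0⟩ + (0.1846 - 0.8008i)|1⟩

Rx(3.793) = [[cos(θ/2), −i·sin(θ/2)], [−i·sin(θ/2), cos(θ/2)]]; θ = 3.793, cos(θ/2) ≈ -0.319976, sin(θ/2) ≈ 0.947426.
With a = amp(|0⟩) = 1/√2 and b = amp(|1⟩) = (-0.5769 + 0.4089i):
new amp(|0⟩) = (-0.319976)·a + (-0.947426i)·b = (0.1611 + 0.5466i)
new amp(|1⟩) = (-0.947426i)·a + (-0.319976)·b = (0.1846 - 0.8008i)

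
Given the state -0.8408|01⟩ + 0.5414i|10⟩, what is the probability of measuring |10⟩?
0.2931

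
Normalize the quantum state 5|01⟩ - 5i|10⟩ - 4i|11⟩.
0.6155|01⟩ - 0.6155i|10⟩ - 0.4924i|11⟩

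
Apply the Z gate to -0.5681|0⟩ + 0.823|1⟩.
-0.5681|0⟩ - 0.823|1⟩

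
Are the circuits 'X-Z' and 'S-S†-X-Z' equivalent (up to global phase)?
Yes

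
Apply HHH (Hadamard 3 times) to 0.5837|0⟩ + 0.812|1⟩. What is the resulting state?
0.9869|0⟩ - 0.1614|1⟩

H² = I, so H^3 = H: a single Hadamard. With (a, b) = (0.5837, 0.812), H gives ((a + b)/√2, (a − b)/√2) = (0.9869, -0.1614).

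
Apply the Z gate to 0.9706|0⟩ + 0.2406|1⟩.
0.9706|0⟩ - 0.2406|1⟩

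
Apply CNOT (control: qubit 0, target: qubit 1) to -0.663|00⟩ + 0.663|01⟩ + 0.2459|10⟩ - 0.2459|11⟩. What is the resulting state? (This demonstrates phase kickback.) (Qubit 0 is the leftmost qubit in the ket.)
-0.663|00⟩ + 0.663|01⟩ - 0.2459|10⟩ + 0.2459|11⟩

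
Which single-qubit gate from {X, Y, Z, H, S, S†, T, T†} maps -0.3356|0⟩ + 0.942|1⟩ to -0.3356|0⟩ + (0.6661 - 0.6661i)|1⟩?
T†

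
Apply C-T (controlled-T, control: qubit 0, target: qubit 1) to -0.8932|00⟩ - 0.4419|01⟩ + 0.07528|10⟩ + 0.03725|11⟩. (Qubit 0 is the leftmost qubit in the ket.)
-0.8932|00⟩ - 0.4419|01⟩ + 0.07528|10⟩ + (0.02634 + 0.02634i)|11⟩

C-T leaves the control-|0⟩ kets |00⟩, |01⟩ unchanged and applies T to qubit 1 on the control-|1⟩ pair (|10⟩, |11⟩).
T = [[1, 0], [0, (1/√2 + (1/√2)i)]].
With a = amp(|10⟩) = 0.07528 and b = amp(|11⟩) = 0.03725:
new amp(|10⟩) = (1)·a = 0.07528
new amp(|11⟩) = (1/√2 + (1/√2)i)·b = (0.02634 + 0.02634i)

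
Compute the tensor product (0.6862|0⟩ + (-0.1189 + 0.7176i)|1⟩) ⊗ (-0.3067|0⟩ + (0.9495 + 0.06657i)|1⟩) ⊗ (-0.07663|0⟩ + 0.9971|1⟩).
0.01613|000⟩ - 0.2098|001⟩ + (-0.04993 - 0.0035i)|010⟩ + (0.6497 + 0.04555i)|011⟩ + (-0.002794 + 0.01687i)|100⟩ + (0.03636 - 0.2194i)|101⟩ + (0.01231 - 0.05161i)|110⟩ + (-0.1602 + 0.6715i)|111⟩

amp(|b₁b₂…⟩) = product of the factor amplitudes for bits b₁, b₂, …; only kets whose every factor amplitude is nonzero survive.
|000⟩: (0.6862)(-0.3067)(-0.07663) = 0.01613
|001⟩: (0.6862)(-0.3067)(0.9971) = -0.2098
|010⟩: (0.6862)(0.9495 + 0.06657i)(-0.07663) = (-0.04993 - 0.0035i)
|011⟩: (0.6862)(0.9495 + 0.06657i)(0.9971) = (0.6497 + 0.04555i)
|100⟩: (-0.1189 + 0.7176i)(-0.3067)(-0.07663) = (-0.002794 + 0.01687i)
|101⟩: (-0.1189 + 0.7176i)(-0.3067)(0.9971) = (0.03636 - 0.2194i)
|110⟩: (-0.1189 + 0.7176i)(0.9495 + 0.06657i)(-0.07663) = (0.01231 - 0.05161i)
|111⟩: (-0.1189 + 0.7176i)(0.9495 + 0.06657i)(0.9971) = (-0.1602 + 0.6715i)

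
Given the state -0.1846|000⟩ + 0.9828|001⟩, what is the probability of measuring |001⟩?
0.9659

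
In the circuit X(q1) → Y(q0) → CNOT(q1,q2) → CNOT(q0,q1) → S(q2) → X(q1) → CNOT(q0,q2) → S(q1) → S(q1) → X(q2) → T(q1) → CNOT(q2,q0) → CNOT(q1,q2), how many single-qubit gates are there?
8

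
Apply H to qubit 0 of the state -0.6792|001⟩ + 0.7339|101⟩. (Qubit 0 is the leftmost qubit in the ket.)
0.03868|001⟩ - 0.9992|101⟩

H on qubit 0 mixes each pair of kets that differ only in qubit 0: amplitudes (a, b) of (|…0…⟩, |…1…⟩) become ((a + b)/√2, (a − b)/√2). Kets absent from the input have amplitude 0.
(|001⟩, |101⟩): (a, b) = (-0.6792, 0.7339) → (0.03868, -0.9992)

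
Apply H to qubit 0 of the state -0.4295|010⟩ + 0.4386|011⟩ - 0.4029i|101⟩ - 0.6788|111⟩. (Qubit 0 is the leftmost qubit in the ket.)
-0.2849i|001⟩ - 0.3037|010⟩ - 0.1698|011⟩ + 0.2849i|101⟩ - 0.3037|110⟩ + 0.7901|111⟩

H on qubit 0 mixes each pair of kets that differ only in qubit 0: amplitudes (a, b) of (|…0…⟩, |…1…⟩) become ((a + b)/√2, (a − b)/√2). Kets absent from the input have amplitude 0.
(|001⟩, |101⟩): (a, b) = (0, -0.4029i) → (-0.2849i, 0.2849i)
(|010⟩, |110⟩): (a, b) = (-0.4295, 0) → (-0.3037, -0.3037)
(|011⟩, |111⟩): (a, b) = (0.4386, -0.6788) → (-0.1698, 0.7901)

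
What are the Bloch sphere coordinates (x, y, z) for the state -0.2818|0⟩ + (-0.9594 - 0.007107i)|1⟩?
(0.5407, 0.004006, -0.8411)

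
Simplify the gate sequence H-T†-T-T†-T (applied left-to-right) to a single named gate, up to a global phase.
H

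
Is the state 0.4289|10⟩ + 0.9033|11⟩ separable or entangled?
Separable

Writing the state as a|00⟩ + b|01⟩ + c|10⟩ + d|11⟩, it is a product state iff ad − bc = 0.
Here (a, b, c, d) = (0, 0, 0.4289, 0.9033): ad − bc = (0)(0.9033) − (0)(0.4289) = 0, so the state is separable.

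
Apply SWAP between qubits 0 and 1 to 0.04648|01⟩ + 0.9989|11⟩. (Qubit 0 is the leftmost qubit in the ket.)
0.04648|10⟩ + 0.9989|11⟩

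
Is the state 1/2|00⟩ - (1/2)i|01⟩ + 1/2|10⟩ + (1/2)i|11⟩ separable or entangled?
Entangled

Writing the state as a|00⟩ + b|01⟩ + c|10⟩ + d|11⟩, it is a product state iff ad − bc = 0.
Here (a, b, c, d) = (1/2, -(1/2)i, 1/2, (1/2)i): ad − bc = (1/2)((1/2)i) − (-(1/2)i)(1/2) = (1/2)i ≠ 0, so the state is entangled.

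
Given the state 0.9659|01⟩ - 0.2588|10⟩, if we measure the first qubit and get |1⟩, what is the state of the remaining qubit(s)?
-|0⟩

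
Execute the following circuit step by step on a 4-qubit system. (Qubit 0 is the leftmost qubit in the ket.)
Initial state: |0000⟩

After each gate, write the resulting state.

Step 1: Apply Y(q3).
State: i|0001⟩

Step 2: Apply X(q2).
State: i|0011⟩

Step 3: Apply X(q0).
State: i|1011⟩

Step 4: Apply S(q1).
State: i|1011⟩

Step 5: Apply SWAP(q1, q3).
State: i|1110⟩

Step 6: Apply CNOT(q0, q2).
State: i|1100⟩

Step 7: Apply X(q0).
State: i|0100⟩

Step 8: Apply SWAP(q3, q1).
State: i|0001⟩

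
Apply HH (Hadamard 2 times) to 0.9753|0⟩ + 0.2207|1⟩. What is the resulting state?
0.9753|0⟩ + 0.2207|1⟩

H² = I, so an even number of Hadamards cancels: H^2 = I and the state is unchanged.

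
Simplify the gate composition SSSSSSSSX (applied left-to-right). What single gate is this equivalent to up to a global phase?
X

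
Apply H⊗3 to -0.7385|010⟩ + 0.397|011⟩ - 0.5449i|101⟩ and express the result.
(-0.1207 - 0.1927i)|000⟩ + (-0.4015 + 0.1927i)|001⟩ + (0.1207 - 0.1927i)|010⟩ + (0.4015 + 0.1927i)|011⟩ + (-0.1207 + 0.1927i)|100⟩ + (-0.4015 - 0.1927i)|101⟩ + (0.1207 + 0.1927i)|110⟩ + (0.4015 - 0.1927i)|111⟩

H⊗3 gives amp(|y⟩) = (1/2√2) Σ_x (−1)^(x·y) amp(|x⟩), where x·y is the number of positions in which both x and y have a 1.
|000⟩: (-0.7385 + 0.397 - 0.5449i)/(2√2) = (-0.1207 - 0.1927i)
|001⟩: (-0.7385 - 0.397 + 0.5449i)/(2√2) = (-0.4015 + 0.1927i)
|010⟩: (0.7385 - 0.397 - 0.5449i)/(2√2) = (0.1207 - 0.1927i)
|011⟩: (0.7385 + 0.397 + 0.5449i)/(2√2) = (0.4015 + 0.1927i)
|100⟩: (-0.7385 + 0.397 + 0.5449i)/(2√2) = (-0.1207 + 0.1927i)
|101⟩: (-0.7385 - 0.397 - 0.5449i)/(2√2) = (-0.4015 - 0.1927i)
|110⟩: (0.7385 - 0.397 + 0.5449i)/(2√2) = (0.1207 + 0.1927i)
|111⟩: (0.7385 + 0.397 - 0.5449i)/(2√2) = (0.4015 - 0.1927i)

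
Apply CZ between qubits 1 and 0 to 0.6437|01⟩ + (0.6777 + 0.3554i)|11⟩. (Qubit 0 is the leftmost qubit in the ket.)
0.6437|01⟩ + (-0.6777 - 0.3554i)|11⟩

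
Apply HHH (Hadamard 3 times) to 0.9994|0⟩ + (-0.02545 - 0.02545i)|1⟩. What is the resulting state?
(0.6887 - 0.018i)|0⟩ + (0.7247 + 0.018i)|1⟩

H² = I, so H^3 = H: a single Hadamard. With (a, b) = (0.9994, (-0.02545 - 0.02545i)), H gives ((a + b)/√2, (a − b)/√2) = ((0.6887 - 0.018i), (0.7247 + 0.018i)).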